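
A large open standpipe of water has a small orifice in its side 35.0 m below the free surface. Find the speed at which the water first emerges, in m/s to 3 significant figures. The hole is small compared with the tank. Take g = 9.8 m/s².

Bernoulli from surface to hole (P equal, v_surface ≈ 0): v = √(2gh) = √(2×9.8×35.0) = 26.2 m/s.

v ≈ 26.2 m/s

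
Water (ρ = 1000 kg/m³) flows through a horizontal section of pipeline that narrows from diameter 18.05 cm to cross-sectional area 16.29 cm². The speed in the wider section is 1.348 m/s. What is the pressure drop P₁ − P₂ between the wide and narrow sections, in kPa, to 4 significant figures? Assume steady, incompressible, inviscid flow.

ΔP ≈ 223.3 kPa

Continuity gives A₁v₁ = A₂v₂, so v₂ = (255.9 cm²)/(16.29 cm²) × 1.348 m/s = 21.17 m/s.
With no height change, Bernoulli's equation is P₁ + ½ρv₁² = P₂ + ½ρv₂².
P₁ − P₂ = ½·1000·(21.17² − 1.348²) = ½·1000·446.5 = 223300 Pa.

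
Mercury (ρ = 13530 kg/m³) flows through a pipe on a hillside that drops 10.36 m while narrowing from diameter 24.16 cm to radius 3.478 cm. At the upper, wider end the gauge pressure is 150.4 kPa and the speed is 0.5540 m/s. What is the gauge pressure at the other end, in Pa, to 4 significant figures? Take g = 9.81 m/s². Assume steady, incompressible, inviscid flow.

By continuity, v₂ = v₁·A₁/A₂ = 0.5540·(458.4/38.00) = 6.683 m/s.
Bernoulli: P₁ + ½ρv₁² + ρg h₁ = P₂ + ½ρv₂² + ρg h₂, so P₂ = P₁ + ½ρ(v₁² − v₂²) − ρg(h₂ − h₁).
P₂ = 150400 + ½·13530·(0.5540² − 6.683²) − 13530·9.81·(−10.36) = 150400 + (-300100) − (-1375000) = 1225000 Pa.

P₂ ≈ 1225000 Pa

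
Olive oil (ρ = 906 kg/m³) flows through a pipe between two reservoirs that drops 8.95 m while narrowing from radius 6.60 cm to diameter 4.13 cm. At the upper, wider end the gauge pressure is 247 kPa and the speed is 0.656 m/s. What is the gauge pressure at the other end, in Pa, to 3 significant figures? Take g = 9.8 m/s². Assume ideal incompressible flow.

By continuity, v₂ = v₁·A₁/A₂ = 0.656·(137/13.4) = 6.70 m/s.
Applying Bernoulli between the two ends and solving for P₂: P₂ = P₁ + ½ρ(v₁² − v₂²) − ρgΔh.
P₂ = 247000 + ½·906·(0.656² − 6.70²) − 906·9.8·(−8.95) = 247000 + (-20100) − (-79500) = 306000 Pa.

306000 Pa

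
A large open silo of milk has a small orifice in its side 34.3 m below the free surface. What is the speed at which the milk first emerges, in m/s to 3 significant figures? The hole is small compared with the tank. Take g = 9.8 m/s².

Torricelli's result v = √(2gh) gives v = √(2·9.8·34.3) = 25.9 m/s.

25.9 m/s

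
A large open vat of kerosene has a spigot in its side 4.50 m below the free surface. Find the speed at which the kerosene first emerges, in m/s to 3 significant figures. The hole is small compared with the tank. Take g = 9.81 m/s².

The surface is effectively still and both ends are open, so ½v² = gh and v = √(2·9.81·4.50) = 9.40 m/s.

v ≈ 9.40 m/s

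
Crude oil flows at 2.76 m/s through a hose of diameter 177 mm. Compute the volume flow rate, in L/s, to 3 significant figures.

Q = A·v = 0.0246 m² × 2.76 m/s = 0.0679 m³/s.
Converting: 0.0679 m³/s × 1000 = 67.9 L/s.

67.9 L/s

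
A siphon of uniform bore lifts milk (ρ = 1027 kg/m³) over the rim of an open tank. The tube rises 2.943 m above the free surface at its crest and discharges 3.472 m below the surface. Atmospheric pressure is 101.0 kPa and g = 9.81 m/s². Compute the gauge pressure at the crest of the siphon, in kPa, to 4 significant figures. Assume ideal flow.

The outlet speed comes from Torricelli: v = √(2g·3.472) = 8.254 m/s.
The bore is uniform, so the speed at the crest is the same v. Bernoulli surface→crest: P_atm = P_top + ½ρv² + ρg·h_top.
P_top = 101000 − ½·1027·8.254² − 1027·9.81·2.943 = 36370 Pa. So P_gauge = P_top − P_atm = -64630 Pa.

P_gauge ≈ -64.63 kPa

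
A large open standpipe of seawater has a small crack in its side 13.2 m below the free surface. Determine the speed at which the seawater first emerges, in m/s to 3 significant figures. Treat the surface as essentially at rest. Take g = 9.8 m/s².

The surface is effectively still and both ends are open, so ½v² = gh and v = √(2·9.8·13.2) = 16.1 m/s.

v ≈ 16.1 m/s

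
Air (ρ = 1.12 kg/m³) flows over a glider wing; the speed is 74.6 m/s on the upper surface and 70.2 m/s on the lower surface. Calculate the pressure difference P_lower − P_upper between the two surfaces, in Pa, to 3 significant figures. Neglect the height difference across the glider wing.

Bernoulli (same height): P_lower − P_upper = ½ρ(v_upper² − v_lower²).
ΔP = ½·1.12·(74.6² − 70.2²) = 357 Pa.

357 Pa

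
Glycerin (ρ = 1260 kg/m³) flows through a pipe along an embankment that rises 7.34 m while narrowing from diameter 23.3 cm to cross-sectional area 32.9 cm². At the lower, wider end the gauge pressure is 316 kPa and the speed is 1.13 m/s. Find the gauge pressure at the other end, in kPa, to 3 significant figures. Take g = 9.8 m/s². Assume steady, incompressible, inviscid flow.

The volume flow rate is constant, so v₂ = (A₁/A₂)v₁ = (426/32.9)·1.13 = 14.6 m/s.
Energy conservation along the streamline gives P₂ = P₁ − ½ρ(v₂² − v₁²) − ρg(h₂ − h₁).
P₂ = 316000 + ½·1260·(1.13² − 14.6²) − 1260·9.8·(+7.34) = 316000 + (-134000) − (90600) = 91100 Pa.

91.1 kPa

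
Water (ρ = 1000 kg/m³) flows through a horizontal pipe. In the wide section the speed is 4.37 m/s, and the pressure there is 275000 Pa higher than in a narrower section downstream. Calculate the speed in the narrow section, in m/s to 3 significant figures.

Along the level pipe P + ½ρv² is conserved, hence v₂² = v₁² + 2(P₁ − P₂)/ρ.
v₂ = √(4.37² + 2·275000/1000) = √(19.1 + 550) = 23.9 m/s.

v₂ ≈ 23.9 m/s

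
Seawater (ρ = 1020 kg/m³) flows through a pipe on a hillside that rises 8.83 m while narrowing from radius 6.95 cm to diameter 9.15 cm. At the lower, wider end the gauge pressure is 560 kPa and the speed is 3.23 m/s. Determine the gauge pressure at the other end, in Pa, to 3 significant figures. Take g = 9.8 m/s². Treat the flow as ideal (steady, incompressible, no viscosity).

Continuity gives A₁v₁ = A₂v₂, so v₂ = (152 cm²)/(65.8 cm²) × 3.23 m/s = 7.45 m/s.
Applying Bernoulli between the two ends and solving for P₂: P₂ = P₁ + ½ρ(v₁² − v₂²) − ρgΔh.
P₂ = 560000 + ½·1020·(3.23² − 7.45²) − 1020·9.8·(+8.83) = 560000 + (-23000) − (88300) = 449000 Pa.

P₂ ≈ 449000 Pa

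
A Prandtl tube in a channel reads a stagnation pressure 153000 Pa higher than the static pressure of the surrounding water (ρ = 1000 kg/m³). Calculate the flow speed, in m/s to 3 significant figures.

v ≈ 17.5 m/s

The dynamic pressure equals the rise in static pressure at the stagnation point: ΔP = ½ρv².
v = √(2ΔP/ρ) = √(2·153000/1000) = 17.5 m/s.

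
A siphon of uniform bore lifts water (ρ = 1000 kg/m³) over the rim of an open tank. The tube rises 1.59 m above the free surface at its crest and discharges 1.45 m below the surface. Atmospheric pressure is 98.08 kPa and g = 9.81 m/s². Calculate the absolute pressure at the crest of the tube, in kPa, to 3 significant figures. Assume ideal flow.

From the surface to the outlet (both open to atmosphere, surface at rest): v = √(2g·h_out) = √(2·9.81·1.45) = 5.33 m/s.
Continuity keeps v the same throughout the tube; from surface to crest, P_atm + 0 = P_top + ½ρv² + ρg·h_top.
P_top = 98080 − ½·1000·5.33² − 1000·9.81·1.59 = 68300 Pa.

P_top = 68.3 kPa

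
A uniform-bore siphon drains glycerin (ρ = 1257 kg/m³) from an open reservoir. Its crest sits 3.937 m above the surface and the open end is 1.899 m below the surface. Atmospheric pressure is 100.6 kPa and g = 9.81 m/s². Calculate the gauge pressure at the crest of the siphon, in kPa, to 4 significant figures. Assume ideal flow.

P_gauge = -71.96 kPa

From the surface to the outlet (both open to atmosphere, surface at rest): v = √(2g·h_out) = √(2·9.81·1.899) = 6.104 m/s.
Continuity keeps v the same throughout the tube; from surface to crest, P_atm + 0 = P_top + ½ρv² + ρg·h_top.
P_top = 100600 − ½·1257·6.104² − 1257·9.81·3.937 = 28640 Pa. So P_gauge = P_top − P_atm = -71960 Pa.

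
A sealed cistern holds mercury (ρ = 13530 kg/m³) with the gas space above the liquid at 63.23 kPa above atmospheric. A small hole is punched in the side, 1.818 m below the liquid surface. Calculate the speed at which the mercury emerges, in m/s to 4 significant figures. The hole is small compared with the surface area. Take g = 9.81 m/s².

v = 6.709 m/s

Take point 1 at the surface (v₁ ≈ 0) and point 2 at the hole (at atmospheric pressure). Bernoulli: P₁ + ρg h = P_atm + ½ρv₂².
With P₁ − P_atm = 63230 Pa, v₂ = √(2gh + 2ΔP/ρ) = √(2·9.81·1.818 + 2·63230/13530) = 6.709 m/s.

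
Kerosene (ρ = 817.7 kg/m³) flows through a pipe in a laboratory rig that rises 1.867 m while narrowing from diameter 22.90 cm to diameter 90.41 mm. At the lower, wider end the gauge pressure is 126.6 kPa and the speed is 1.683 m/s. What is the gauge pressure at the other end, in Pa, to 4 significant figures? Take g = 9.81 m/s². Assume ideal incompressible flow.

P₂ ≈ 65120 Pa

The volume flow rate is constant, so v₂ = (A₁/A₂)v₁ = (411.9/64.20)·1.683 = 10.80 m/s.
Bernoulli: P₁ + ½ρv₁² + ρg h₁ = P₂ + ½ρv₂² + ρg h₂, so P₂ = P₁ + ½ρ(v₁² − v₂²) − ρg(h₂ − h₁).
P₂ = 126600 + ½·817.7·(1.683² − 10.80²) − 817.7·9.81·(+1.867) = 126600 + (-46510) − (14980) = 65120 Pa.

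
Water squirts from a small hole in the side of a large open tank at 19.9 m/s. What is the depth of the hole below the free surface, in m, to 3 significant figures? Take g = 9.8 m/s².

For a small hole in a large open tank, ½v² = gh, giving h = v²/(2g).
h = 19.9²/(2·9.8) = 396/19.60 = 20.2 m.

20.2 m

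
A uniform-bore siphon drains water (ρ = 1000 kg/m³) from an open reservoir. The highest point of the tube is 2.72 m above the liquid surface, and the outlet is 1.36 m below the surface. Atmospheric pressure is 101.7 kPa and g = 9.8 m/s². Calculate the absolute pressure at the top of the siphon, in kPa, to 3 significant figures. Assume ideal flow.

From the surface to the outlet (both open to atmosphere, surface at rest): v = √(2g·h_out) = √(2·9.8·1.36) = 5.16 m/s.
With constant cross-section the crest speed equals v; applying Bernoulli from the surface up to the crest, P_top = P_atm − ½ρv² − ρg·h_top.
P_top = 101700 − ½·1000·5.16² − 1000·9.8·2.72 = 61700 Pa.

61.7 kPa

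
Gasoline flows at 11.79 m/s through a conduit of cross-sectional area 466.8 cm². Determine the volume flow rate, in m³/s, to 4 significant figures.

Q = A·v = 0.04668 m² × 11.79 m/s = 0.5504 m³/s.

Q = 0.5504 m³/s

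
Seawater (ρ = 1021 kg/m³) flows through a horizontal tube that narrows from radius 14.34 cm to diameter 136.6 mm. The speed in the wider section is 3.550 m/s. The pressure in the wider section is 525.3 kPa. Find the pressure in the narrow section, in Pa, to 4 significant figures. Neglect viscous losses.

P₂ = 406700 Pa

By continuity, v₂ = v₁·A₁/A₂ = 3.550·(646.0/146.6) = 15.65 m/s.
Along the horizontal streamline, P + ½ρv² is constant.
P₂ = P₁ − ½ρ(v₂² − v₁²) = 525300 − ½·1021·(15.65² − 3.550²) = 525300 − 118600 = 406700 Pa.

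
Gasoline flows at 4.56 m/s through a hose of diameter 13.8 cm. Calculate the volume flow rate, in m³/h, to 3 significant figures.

246 m³/h

Q = A·v = 0.0150 m² × 4.56 m/s = 0.0682 m³/s.
Converting: 0.0682 m³/s × 3600 = 246 m³/h.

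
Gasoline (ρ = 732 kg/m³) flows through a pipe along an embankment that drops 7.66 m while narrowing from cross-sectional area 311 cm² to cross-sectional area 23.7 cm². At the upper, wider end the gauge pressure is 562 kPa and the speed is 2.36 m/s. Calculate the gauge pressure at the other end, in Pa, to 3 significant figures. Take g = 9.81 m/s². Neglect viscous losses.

By continuity, v₂ = v₁·A₁/A₂ = 2.36·(311/23.7) = 31.0 m/s.
Energy conservation along the streamline gives P₂ = P₁ − ½ρ(v₂² − v₁²) − ρg(h₂ − h₁).
P₂ = 562000 + ½·732·(2.36² − 31.0²) − 732·9.81·(−7.66) = 562000 + (-349000) − (-55000) = 268000 Pa.

P₂ = 268000 Pa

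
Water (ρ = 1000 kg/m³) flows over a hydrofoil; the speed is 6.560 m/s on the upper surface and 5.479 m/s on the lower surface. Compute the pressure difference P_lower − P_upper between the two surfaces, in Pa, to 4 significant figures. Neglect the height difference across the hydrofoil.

Bernoulli (same height): P_lower − P_upper = ½ρ(v_upper² − v_lower²).
ΔP = ½·1000·(6.560² − 5.479²) = 6507 Pa.

ΔP ≈ 6507 Pa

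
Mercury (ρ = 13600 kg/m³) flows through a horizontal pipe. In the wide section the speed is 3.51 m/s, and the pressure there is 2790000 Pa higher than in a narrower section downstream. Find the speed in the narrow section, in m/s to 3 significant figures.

Along the level pipe P + ½ρv² is conserved, hence v₂² = v₁² + 2(P₁ − P₂)/ρ.
v₂ = √(3.51² + 2·2790000/13600) = √(12.3 + 410) = 20.6 m/s.

v₂ ≈ 20.6 m/s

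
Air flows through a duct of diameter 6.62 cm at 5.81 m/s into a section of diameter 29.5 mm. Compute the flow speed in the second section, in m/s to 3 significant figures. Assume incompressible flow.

Mass conservation (A₁v₁ = A₂v₂) gives v₂ = 5.81 × 34.4/6.83 = 29.3 m/s.

v₂ ≈ 29.3 m/s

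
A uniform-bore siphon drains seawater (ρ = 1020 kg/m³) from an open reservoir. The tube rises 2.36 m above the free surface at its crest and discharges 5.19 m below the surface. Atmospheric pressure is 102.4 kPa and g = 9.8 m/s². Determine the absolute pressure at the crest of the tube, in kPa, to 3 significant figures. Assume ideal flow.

The outlet speed comes from Torricelli: v = √(2g·5.19) = 10.1 m/s.
With constant cross-section the crest speed equals v; applying Bernoulli from the surface up to the crest, P_top = P_atm − ½ρv² − ρg·h_top.
P_top = 102400 − ½·1020·10.1² − 1020·9.8·2.36 = 26900 Pa.

P_top ≈ 26.9 kPa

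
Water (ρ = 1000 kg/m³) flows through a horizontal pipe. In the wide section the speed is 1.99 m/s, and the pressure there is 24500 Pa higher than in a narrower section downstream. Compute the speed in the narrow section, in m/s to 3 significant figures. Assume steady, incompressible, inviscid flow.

v₂ ≈ 7.28 m/s

With h₁ = h₂, rearranging Bernoulli gives v₂ = √(v₁² + 2ΔP/ρ).
v₂ = √(1.99² + 2·24500/1000) = √(3.96 + 49.0) = 7.28 m/s.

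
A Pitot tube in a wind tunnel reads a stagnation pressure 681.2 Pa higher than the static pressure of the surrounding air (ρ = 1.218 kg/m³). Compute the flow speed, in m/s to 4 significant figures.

At the stagnation point the flow is brought to rest, so Bernoulli gives P_stag − P_static = ½ρv².
v = √(2ΔP/ρ) = √(2·681.2/1.218) = 33.44 m/s.

v = 33.44 m/s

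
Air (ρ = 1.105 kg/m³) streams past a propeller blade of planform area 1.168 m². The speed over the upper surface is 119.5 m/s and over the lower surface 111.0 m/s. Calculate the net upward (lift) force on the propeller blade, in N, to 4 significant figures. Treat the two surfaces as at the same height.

With equal heights on the two surfaces, Bernoulli gives P_lower − P_upper = ½ρ(v_upper² − v_lower²).
ΔP = ½·1.105·(119.5² − 111.0²) = 1082 Pa.
Lift = ΔP · A = 1082 × 1.168 = 1264 N.

F = 1264 N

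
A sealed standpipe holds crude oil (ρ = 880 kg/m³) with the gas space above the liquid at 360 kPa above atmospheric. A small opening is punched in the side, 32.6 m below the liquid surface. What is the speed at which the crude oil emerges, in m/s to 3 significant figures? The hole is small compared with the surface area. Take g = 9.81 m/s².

Take point 1 at the surface (v₁ ≈ 0) and point 2 at the hole (at atmospheric pressure). Bernoulli: P₁ + ρg h = P_atm + ½ρv₂².
With P₁ − P_atm = 360000 Pa, v₂ = √(2gh + 2ΔP/ρ) = √(2·9.81·32.6 + 2·360000/880) = 38.2 m/s.

v = 38.2 m/s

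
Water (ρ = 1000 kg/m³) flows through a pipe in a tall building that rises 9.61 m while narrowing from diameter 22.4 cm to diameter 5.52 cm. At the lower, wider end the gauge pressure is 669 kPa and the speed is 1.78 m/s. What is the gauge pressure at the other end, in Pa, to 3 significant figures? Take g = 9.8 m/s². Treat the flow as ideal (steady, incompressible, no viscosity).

The volume flow rate is constant, so v₂ = (A₁/A₂)v₁ = (394/23.9)·1.78 = 29.3 m/s.
Applying Bernoulli between the two ends and solving for P₂: P₂ = P₁ + ½ρ(v₁² − v₂²) − ρgΔh.
P₂ = 669000 + ½·1000·(1.78² − 29.3²) − 1000·9.8·(+9.61) = 669000 + (-428000) − (94200) = 147000 Pa.

P₂ = 147000 Pa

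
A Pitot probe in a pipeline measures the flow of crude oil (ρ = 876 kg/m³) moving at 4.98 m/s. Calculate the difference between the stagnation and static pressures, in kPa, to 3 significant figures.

ΔP = 10.9 kPa

The dynamic pressure equals the rise in static pressure at the stagnation point: ΔP = ½ρv².
ΔP = ½·876·4.98² = 10900 Pa.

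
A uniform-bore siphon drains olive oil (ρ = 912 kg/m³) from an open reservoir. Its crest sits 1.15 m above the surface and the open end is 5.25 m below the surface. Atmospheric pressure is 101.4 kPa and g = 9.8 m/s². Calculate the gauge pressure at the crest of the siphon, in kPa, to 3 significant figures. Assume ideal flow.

The outlet speed comes from Torricelli: v = √(2g·5.25) = 10.1 m/s.
Continuity keeps v the same throughout the tube; from surface to crest, P_atm + 0 = P_top + ½ρv² + ρg·h_top.
P_top = 101400 − ½·912·10.1² − 912·9.8·1.15 = 44200 Pa. So P_gauge = P_top − P_atm = -57200 Pa.

-57.2 kPa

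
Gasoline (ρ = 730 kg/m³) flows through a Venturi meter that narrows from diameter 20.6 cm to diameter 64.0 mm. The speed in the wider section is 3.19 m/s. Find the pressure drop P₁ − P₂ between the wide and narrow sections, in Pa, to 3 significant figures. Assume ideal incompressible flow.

Continuity gives A₁v₁ = A₂v₂, so v₂ = (333 cm²)/(32.2 cm²) × 3.19 m/s = 33.0 m/s.
With no height change, Bernoulli's equation is P₁ + ½ρv₁² = P₂ + ½ρv₂².
P₁ − P₂ = ½·730·(33.0² − 3.19²) = ½·730·1080 = 395000 Pa.

ΔP ≈ 395000 Pa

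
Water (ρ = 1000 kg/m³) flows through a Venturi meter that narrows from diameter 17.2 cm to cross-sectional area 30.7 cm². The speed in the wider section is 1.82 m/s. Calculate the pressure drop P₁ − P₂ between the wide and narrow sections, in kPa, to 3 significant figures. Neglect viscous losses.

93.2 kPa

By continuity, v₂ = v₁·A₁/A₂ = 1.82·(232/30.7) = 13.8 m/s.
Bernoulli (h₁ = h₂): P₁ − P₂ = ½ρ(v₂² − v₁²).
P₁ − P₂ = ½·1000·(13.8² − 1.82²) = ½·1000·186 = 93200 Pa.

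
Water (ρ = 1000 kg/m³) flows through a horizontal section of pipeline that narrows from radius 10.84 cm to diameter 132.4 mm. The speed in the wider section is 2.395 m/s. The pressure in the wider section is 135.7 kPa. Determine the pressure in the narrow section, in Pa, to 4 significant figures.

Continuity gives A₁v₁ = A₂v₂, so v₂ = (369.2 cm²)/(137.7 cm²) × 2.395 m/s = 6.422 m/s.
Along the horizontal streamline, P + ½ρv² is constant.
P₂ = P₁ − ½ρ(v₂² − v₁²) = 135700 − ½·1000·(6.422² − 2.395²) = 135700 − 17750 = 117900 Pa.

117900 Pa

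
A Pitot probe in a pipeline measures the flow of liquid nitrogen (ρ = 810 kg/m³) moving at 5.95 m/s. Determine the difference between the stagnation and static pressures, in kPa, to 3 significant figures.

At the stagnation point the flow is brought to rest, so Bernoulli gives P_stag − P_static = ½ρv².
ΔP = ½·810·5.95² = 14300 Pa.

ΔP ≈ 14.3 kPa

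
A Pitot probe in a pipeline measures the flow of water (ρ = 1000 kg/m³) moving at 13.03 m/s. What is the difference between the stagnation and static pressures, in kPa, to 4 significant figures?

The dynamic pressure equals the rise in static pressure at the stagnation point: ΔP = ½ρv².
ΔP = ½·1000·13.03² = 84890 Pa.

84.89 kPa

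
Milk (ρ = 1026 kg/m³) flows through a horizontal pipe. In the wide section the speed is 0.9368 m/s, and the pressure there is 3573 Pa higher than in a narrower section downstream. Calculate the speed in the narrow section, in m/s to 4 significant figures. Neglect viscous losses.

With h₁ = h₂, rearranging Bernoulli gives v₂ = √(v₁² + 2ΔP/ρ).
v₂ = √(0.9368² + 2·3573/1026) = √(0.8776 + 6.965) = 2.800 m/s.

v₂ = 2.800 m/s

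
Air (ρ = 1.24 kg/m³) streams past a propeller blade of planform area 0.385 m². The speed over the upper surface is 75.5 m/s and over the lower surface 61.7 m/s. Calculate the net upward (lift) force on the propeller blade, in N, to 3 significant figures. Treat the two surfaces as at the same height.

With equal heights on the two surfaces, Bernoulli gives P_lower − P_upper = ½ρ(v_upper² − v_lower²).
ΔP = ½·1.24·(75.5² − 61.7²) = 1170 Pa.
Lift = ΔP · A = 1170 × 0.385 = 452 N.

F ≈ 452 N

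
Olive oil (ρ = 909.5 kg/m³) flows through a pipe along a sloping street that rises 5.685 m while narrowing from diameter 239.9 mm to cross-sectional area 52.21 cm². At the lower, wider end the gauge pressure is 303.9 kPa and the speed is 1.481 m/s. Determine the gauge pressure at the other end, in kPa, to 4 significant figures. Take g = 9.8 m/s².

P₂ ≈ 179.5 kPa

Continuity gives A₁v₁ = A₂v₂, so v₂ = (452.0 cm²)/(52.21 cm²) × 1.481 m/s = 12.82 m/s.
Bernoulli: P₁ + ½ρv₁² + ρg h₁ = P₂ + ½ρv₂² + ρg h₂, so P₂ = P₁ + ½ρ(v₁² − v₂²) − ρg(h₂ − h₁).
P₂ = 303900 + ½·909.5·(1.481² − 12.82²) − 909.5·9.8·(+5.685) = 303900 + (-73760) − (50670) = 179500 Pa.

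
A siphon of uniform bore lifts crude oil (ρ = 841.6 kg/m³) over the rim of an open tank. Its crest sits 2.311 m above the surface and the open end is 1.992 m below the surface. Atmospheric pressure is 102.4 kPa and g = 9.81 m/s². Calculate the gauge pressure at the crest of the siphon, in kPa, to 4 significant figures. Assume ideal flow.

Bernoulli surface→outlet gives ½v² = g·h_out, so v = √(2·9.81·1.992) = 6.252 m/s.
Continuity keeps v the same throughout the tube; from surface to crest, P_atm + 0 = P_top + ½ρv² + ρg·h_top.
P_top = 102400 − ½·841.6·6.252² − 841.6·9.81·2.311 = 66870 Pa. So P_gauge = P_top − P_atm = -35530 Pa.

-35.53 kPa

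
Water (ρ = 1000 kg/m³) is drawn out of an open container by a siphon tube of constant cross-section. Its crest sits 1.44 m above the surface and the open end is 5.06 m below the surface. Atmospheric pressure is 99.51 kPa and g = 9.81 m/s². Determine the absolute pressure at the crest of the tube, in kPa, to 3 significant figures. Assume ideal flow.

Bernoulli surface→outlet gives ½v² = g·h_out, so v = √(2·9.81·5.06) = 9.96 m/s.
The bore is uniform, so the speed at the crest is the same v. Bernoulli surface→crest: P_atm = P_top + ½ρv² + ρg·h_top.
P_top = 99510 − ½·1000·9.96² − 1000·9.81·1.44 = 35700 Pa.

35.7 kPa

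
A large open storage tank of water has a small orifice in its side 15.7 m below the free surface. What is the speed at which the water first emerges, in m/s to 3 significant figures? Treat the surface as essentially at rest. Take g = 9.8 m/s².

17.5 m/s

The surface is effectively still and both ends are open, so ½v² = gh and v = √(2·9.8·15.7) = 17.5 m/s.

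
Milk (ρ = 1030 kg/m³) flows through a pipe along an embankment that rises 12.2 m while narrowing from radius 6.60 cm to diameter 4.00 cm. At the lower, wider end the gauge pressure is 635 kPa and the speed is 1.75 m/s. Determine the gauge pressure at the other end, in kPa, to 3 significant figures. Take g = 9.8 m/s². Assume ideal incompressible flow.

Continuity gives A₁v₁ = A₂v₂, so v₂ = (137 cm²)/(12.6 cm²) × 1.75 m/s = 19.1 m/s.
Bernoulli: P₁ + ½ρv₁² + ρg h₁ = P₂ + ½ρv₂² + ρg h₂, so P₂ = P₁ + ½ρ(v₁² − v₂²) − ρg(h₂ − h₁).
P₂ = 635000 + ½·1030·(1.75² − 19.1²) − 1030·9.8·(+12.2) = 635000 + (-185000) − (123000) = 326000 Pa.

326 kPa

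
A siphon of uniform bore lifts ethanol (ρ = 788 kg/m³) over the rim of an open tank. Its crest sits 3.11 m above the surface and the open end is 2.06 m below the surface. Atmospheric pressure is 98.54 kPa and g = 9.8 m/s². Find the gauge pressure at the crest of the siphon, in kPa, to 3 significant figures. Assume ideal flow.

-39.9 kPa

The outlet speed comes from Torricelli: v = √(2g·2.06) = 6.35 m/s.
With constant cross-section the crest speed equals v; applying Bernoulli from the surface up to the crest, P_top = P_atm − ½ρv² − ρg·h_top.
P_top = 98540 − ½·788·6.35² − 788·9.8·3.11 = 58600 Pa. So P_gauge = P_top − P_atm = -39900 Pa.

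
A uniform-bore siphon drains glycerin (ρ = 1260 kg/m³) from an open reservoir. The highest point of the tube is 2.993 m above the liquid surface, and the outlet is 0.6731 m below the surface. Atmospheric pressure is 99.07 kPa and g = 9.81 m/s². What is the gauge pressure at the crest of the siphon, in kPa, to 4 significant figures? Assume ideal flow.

P_gauge = -45.32 kPa

Bernoulli surface→outlet gives ½v² = g·h_out, so v = √(2·9.81·0.6731) = 3.634 m/s.
With constant cross-section the crest speed equals v; applying Bernoulli from the surface up to the crest, P_top = P_atm − ½ρv² − ρg·h_top.
P_top = 99070 − ½·1260·3.634² − 1260·9.81·2.993 = 53750 Pa. So P_gauge = P_top − P_atm = -45320 Pa.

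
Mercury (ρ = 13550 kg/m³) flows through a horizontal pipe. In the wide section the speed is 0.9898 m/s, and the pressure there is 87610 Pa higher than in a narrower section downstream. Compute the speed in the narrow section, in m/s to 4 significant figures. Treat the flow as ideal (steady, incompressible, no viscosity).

v₂ ≈ 3.730 m/s

Along the level pipe P + ½ρv² is conserved, hence v₂² = v₁² + 2(P₁ − P₂)/ρ.
v₂ = √(0.9898² + 2·87610/13550) = √(0.9797 + 12.93) = 3.730 m/s.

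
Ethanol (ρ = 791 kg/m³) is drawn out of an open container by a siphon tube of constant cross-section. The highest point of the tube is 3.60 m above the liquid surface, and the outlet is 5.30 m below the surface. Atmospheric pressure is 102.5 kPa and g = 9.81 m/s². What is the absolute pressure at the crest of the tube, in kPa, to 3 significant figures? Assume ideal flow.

P_top ≈ 33.4 kPa

From the surface to the outlet (both open to atmosphere, surface at rest): v = √(2g·h_out) = √(2·9.81·5.30) = 10.2 m/s.
With constant cross-section the crest speed equals v; applying Bernoulli from the surface up to the crest, P_top = P_atm − ½ρv² − ρg·h_top.
P_top = 102500 − ½·791·10.2² − 791·9.81·3.60 = 33400 Pa.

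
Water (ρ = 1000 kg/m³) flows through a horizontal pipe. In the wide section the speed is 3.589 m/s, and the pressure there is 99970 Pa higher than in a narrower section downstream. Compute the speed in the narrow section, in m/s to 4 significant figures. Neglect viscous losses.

v₂ ≈ 14.59 m/s

Along the level pipe P + ½ρv² is conserved, hence v₂² = v₁² + 2(P₁ − P₂)/ρ.
v₂ = √(3.589² + 2·99970/1000) = √(12.88 + 199.9) = 14.59 m/s.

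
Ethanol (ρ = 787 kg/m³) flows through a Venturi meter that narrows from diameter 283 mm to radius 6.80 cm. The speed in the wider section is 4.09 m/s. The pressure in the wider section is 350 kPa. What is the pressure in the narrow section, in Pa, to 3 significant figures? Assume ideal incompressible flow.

By continuity, v₂ = v₁·A₁/A₂ = 4.09·(629/145) = 17.7 m/s.
With no height change, Bernoulli's equation is P₁ + ½ρv₁² = P₂ + ½ρv₂².
P₂ = P₁ − ½ρ(v₂² − v₁²) = 350000 − ½·787·(17.7² − 4.09²) = 350000 − 117000 = 233000 Pa.

P₂ ≈ 233000 Pa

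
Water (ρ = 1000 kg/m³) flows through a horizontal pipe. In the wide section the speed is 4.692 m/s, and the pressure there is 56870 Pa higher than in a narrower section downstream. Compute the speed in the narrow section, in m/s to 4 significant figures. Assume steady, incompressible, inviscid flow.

Along the level pipe P + ½ρv² is conserved, hence v₂² = v₁² + 2(P₁ − P₂)/ρ.
v₂ = √(4.692² + 2·56870/1000) = √(22.01 + 113.7) = 11.65 m/s.

11.65 m/s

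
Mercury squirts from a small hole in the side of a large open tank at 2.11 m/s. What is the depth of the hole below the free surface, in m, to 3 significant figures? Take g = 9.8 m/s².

Inverting v = √(2gh) gives h = v² / 2g.
h = 2.11²/(2·9.8) = 4.45/19.60 = 0.227 m.

h ≈ 0.227 m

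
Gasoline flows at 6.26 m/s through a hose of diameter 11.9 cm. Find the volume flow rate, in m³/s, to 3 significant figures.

Q ≈ 0.0696 m³/s

Q = A·v = 0.0111 m² × 6.26 m/s = 0.0696 m³/s.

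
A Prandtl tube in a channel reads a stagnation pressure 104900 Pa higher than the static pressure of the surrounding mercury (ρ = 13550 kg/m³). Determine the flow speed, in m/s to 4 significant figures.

v ≈ 3.935 m/s

At the stagnation point the flow is brought to rest, so Bernoulli gives P_stag − P_static = ½ρv².
v = √(2ΔP/ρ) = √(2·104900/13550) = 3.935 m/s.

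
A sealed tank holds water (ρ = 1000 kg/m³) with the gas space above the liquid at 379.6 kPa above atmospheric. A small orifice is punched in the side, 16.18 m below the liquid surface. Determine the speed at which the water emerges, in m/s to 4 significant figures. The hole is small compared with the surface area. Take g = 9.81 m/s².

Take point 1 at the surface (v₁ ≈ 0) and point 2 at the hole (at atmospheric pressure). Bernoulli: P₁ + ρg h = P_atm + ½ρv₂².
With P₁ − P_atm = 379600 Pa, v₂ = √(2gh + 2ΔP/ρ) = √(2·9.81·16.18 + 2·379600/1000) = 32.81 m/s.

v = 32.81 m/s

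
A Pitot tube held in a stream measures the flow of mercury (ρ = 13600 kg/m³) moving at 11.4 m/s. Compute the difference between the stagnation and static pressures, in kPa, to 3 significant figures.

884 kPa

The dynamic pressure equals the rise in static pressure at the stagnation point: ΔP = ½ρv².
ΔP = ½·13600·11.4² = 884000 Pa.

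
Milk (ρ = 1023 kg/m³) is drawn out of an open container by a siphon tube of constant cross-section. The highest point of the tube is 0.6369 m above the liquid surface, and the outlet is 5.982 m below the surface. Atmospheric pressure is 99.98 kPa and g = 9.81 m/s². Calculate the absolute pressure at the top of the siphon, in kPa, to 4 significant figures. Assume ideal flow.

P_top = 33.56 kPa

From the surface to the outlet (both open to atmosphere, surface at rest): v = √(2g·h_out) = √(2·9.81·5.982) = 10.83 m/s.
Continuity keeps v the same throughout the tube; from surface to crest, P_atm + 0 = P_top + ½ρv² + ρg·h_top.
P_top = 99980 − ½·1023·10.83² − 1023·9.81·0.6369 = 33560 Pa.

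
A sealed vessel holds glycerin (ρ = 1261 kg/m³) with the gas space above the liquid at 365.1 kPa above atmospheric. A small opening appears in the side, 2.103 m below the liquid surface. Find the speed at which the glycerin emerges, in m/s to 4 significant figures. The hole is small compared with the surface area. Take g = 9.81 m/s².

24.91 m/s

Take point 1 at the surface (v₁ ≈ 0) and point 2 at the hole (at atmospheric pressure). Bernoulli: P₁ + ρg h = P_atm + ½ρv₂².
With P₁ − P_atm = 365100 Pa, v₂ = √(2gh + 2ΔP/ρ) = √(2·9.81·2.103 + 2·365100/1261) = 24.91 m/s.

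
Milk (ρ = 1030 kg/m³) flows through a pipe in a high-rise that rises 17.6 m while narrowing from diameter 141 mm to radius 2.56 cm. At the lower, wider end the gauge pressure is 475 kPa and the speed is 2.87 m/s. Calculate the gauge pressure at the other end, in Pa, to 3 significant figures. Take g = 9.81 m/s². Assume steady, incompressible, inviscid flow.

57400 Pa

Continuity gives A₁v₁ = A₂v₂, so v₂ = (156 cm²)/(20.6 cm²) × 2.87 m/s = 21.8 m/s.
Bernoulli: P₁ + ½ρv₁² + ρg h₁ = P₂ + ½ρv₂² + ρg h₂, so P₂ = P₁ + ½ρ(v₁² − v₂²) − ρg(h₂ − h₁).
P₂ = 475000 + ½·1030·(2.87² − 21.8²) − 1030·9.81·(+17.6) = 475000 + (-240000) − (178000) = 57400 Pa.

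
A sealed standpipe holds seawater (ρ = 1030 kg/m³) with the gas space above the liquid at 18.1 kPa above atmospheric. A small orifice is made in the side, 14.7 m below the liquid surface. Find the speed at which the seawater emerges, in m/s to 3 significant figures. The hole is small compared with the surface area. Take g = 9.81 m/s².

Take point 1 at the surface (v₁ ≈ 0) and point 2 at the hole (at atmospheric pressure). Bernoulli: P₁ + ρg h = P_atm + ½ρv₂².
With P₁ − P_atm = 18100 Pa, v₂ = √(2gh + 2ΔP/ρ) = √(2·9.81·14.7 + 2·18100/1030) = 18.0 m/s.

18.0 m/s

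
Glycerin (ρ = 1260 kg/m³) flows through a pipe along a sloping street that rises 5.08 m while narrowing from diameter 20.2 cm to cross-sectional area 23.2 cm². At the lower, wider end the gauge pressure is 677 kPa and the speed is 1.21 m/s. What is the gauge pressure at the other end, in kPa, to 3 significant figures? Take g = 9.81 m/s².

Continuity gives A₁v₁ = A₂v₂, so v₂ = (320 cm²)/(23.2 cm²) × 1.21 m/s = 16.7 m/s.
Applying Bernoulli between the two ends and solving for P₂: P₂ = P₁ + ½ρ(v₁² − v₂²) − ρgΔh.
P₂ = 677000 + ½·1260·(1.21² − 16.7²) − 1260·9.81·(+5.08) = 677000 + (-175000) − (62800) = 439000 Pa.

439 kPa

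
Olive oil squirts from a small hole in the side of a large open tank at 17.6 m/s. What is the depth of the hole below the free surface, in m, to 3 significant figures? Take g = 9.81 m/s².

h = 15.8 m

For a small hole in a large open tank, ½v² = gh, giving h = v²/(2g).
h = 17.6²/(2·9.81) = 310/19.62 = 15.8 m.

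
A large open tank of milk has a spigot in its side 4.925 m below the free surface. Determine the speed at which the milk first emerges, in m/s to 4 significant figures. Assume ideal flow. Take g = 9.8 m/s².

v ≈ 9.825 m/s

With the surface at rest and both surface and jet at atmospheric pressure, Bernoulli gives ρg h = ½ρv², so v = √(2gh) = √(2·9.8·4.925) = 9.825 m/s.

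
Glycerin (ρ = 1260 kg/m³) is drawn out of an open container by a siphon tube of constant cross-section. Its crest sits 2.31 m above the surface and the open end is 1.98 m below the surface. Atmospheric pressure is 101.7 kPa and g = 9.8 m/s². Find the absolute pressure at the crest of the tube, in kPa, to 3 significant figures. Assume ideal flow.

From the surface to the outlet (both open to atmosphere, surface at rest): v = √(2g·h_out) = √(2·9.8·1.98) = 6.23 m/s.
With constant cross-section the crest speed equals v; applying Bernoulli from the surface up to the crest, P_top = P_atm − ½ρv² − ρg·h_top.
P_top = 101700 − ½·1260·6.23² − 1260·9.8·2.31 = 48700 Pa.

P_top ≈ 48.7 kPa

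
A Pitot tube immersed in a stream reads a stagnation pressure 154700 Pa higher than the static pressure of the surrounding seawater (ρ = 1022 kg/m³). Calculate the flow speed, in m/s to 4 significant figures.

17.40 m/s

At the stagnation point the flow is brought to rest, so Bernoulli gives P_stag − P_static = ½ρv².
v = √(2ΔP/ρ) = √(2·154700/1022) = 17.40 m/s.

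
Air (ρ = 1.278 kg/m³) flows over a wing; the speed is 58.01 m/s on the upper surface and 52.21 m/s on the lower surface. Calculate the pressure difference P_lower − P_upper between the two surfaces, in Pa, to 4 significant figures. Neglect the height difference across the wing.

408.5 Pa

The pressure is lower where the speed is higher: ΔP = ½ρ(v_up² − v_low²).
ΔP = ½·1.278·(58.01² − 52.21²) = 408.5 Pa.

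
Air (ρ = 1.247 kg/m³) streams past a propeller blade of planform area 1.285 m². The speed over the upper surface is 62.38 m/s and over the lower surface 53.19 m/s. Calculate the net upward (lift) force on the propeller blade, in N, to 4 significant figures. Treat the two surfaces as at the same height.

The faster flow above has the lower pressure; Bernoulli (same height) gives ΔP = ½ρ(v_up² − v_low²).
ΔP = ½·1.247·(62.38² − 53.19²) = 662.2 Pa.
Lift = ΔP · A = 662.2 × 1.285 = 850.9 N.

F ≈ 850.9 N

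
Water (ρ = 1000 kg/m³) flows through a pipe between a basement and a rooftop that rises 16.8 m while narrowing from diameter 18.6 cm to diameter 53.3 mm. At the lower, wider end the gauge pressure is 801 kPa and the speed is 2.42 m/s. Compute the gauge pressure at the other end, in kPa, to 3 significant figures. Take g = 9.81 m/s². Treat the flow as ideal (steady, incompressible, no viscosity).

The volume flow rate is constant, so v₂ = (A₁/A₂)v₁ = (272/22.3)·2.42 = 29.5 m/s.
Bernoulli: P₁ + ½ρv₁² + ρg h₁ = P₂ + ½ρv₂² + ρg h₂, so P₂ = P₁ + ½ρ(v₁² − v₂²) − ρg(h₂ − h₁).
P₂ = 801000 + ½·1000·(2.42² − 29.5²) − 1000·9.81·(+16.8) = 801000 + (-431000) − (165000) = 205000 Pa.

P₂ = 205 kPa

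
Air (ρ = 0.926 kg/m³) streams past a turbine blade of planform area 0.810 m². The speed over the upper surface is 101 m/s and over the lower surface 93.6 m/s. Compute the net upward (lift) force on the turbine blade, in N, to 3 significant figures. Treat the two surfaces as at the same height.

F ≈ 540 N

From P + ½ρv² = const at equal height, P_low − P_up = ½ρ(v_up² − v_low²).
ΔP = ½·0.926·(101² − 93.6²) = 667 Pa.
Lift = ΔP · A = 667 × 0.810 = 540 N.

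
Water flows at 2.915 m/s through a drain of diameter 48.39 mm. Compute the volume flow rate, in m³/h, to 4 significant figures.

Q = A·v = 0.001839 m² × 2.915 m/s = 0.005361 m³/s.
Converting: 0.005361 m³/s × 3600 = 19.30 m³/h.

Q ≈ 19.30 m³/h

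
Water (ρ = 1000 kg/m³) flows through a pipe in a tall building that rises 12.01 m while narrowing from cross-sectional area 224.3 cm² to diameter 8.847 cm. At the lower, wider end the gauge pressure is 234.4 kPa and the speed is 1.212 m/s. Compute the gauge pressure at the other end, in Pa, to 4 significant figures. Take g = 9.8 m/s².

P₂ ≈ 107700 Pa

Continuity gives A₁v₁ = A₂v₂, so v₂ = (224.3 cm²)/(61.47 cm²) × 1.212 m/s = 4.422 m/s.
Bernoulli: P₁ + ½ρv₁² + ρg h₁ = P₂ + ½ρv₂² + ρg h₂, so P₂ = P₁ + ½ρ(v₁² − v₂²) − ρg(h₂ − h₁).
P₂ = 234400 + ½·1000·(1.212² − 4.422²) − 1000·9.8·(+12.01) = 234400 + (-9044) − (117700) = 107700 Pa.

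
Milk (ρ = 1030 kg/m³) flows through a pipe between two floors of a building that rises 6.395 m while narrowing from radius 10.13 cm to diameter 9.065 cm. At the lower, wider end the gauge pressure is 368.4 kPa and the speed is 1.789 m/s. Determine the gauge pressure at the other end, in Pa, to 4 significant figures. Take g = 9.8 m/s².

P₂ ≈ 264400 Pa

Continuity gives A₁v₁ = A₂v₂, so v₂ = (322.4 cm²)/(64.54 cm²) × 1.789 m/s = 8.936 m/s.
Bernoulli: P₁ + ½ρv₁² + ρg h₁ = P₂ + ½ρv₂² + ρg h₂, so P₂ = P₁ + ½ρ(v₁² − v₂²) − ρg(h₂ − h₁).
P₂ = 368400 + ½·1030·(1.789² − 8.936²) − 1030·9.8·(+6.395) = 368400 + (-39480) − (64550) = 264400 Pa.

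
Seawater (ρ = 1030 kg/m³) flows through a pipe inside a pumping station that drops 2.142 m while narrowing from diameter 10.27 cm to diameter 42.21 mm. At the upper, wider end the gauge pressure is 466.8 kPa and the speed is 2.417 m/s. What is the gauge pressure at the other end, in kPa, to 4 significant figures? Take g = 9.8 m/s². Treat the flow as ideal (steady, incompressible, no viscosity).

P₂ = 386.0 kPa

By continuity, v₂ = v₁·A₁/A₂ = 2.417·(82.84/13.99) = 14.31 m/s.
Bernoulli: P₁ + ½ρv₁² + ρg h₁ = P₂ + ½ρv₂² + ρg h₂, so P₂ = P₁ + ½ρ(v₁² − v₂²) − ρg(h₂ − h₁).
P₂ = 466800 + ½·1030·(2.417² − 14.31²) − 1030·9.8·(−2.142) = 466800 + (-102400) − (-21620) = 386000 Pa.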